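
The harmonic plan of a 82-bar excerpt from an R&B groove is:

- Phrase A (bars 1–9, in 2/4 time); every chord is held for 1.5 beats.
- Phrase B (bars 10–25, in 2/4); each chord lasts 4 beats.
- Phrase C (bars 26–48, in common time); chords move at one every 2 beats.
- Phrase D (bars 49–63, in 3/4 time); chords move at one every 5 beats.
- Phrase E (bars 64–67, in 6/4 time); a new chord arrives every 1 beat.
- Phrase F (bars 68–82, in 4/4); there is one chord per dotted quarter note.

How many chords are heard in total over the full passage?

A has 18 beats and chords last 1.5 each, so 12 chords.
B has 32 beats and chords last 4 each, so 8 chords.
C has 92 beats and chords last 2 each, so 46 chords.
D has 45 beats and chords last 5 each, so 9 chords.
E has 24 beats and chords last 1 each, so 24 chords.
F has 60 beats and chords last 1.5 each, so 40 chords.
Total: 12 + 8 + 46 + 9 + 24 + 40 = 139.

139 chords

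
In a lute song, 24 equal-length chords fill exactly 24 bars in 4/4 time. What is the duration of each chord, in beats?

24 bars × 4 beats/bar = 96 beats total.
96 beats ÷ 24 chords = 4 beats per chord.
(That is a whole note.)

4 beats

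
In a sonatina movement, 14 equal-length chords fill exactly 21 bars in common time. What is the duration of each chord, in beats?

21 bars × 4 beats/bar = 84 beats total.
84 beats ÷ 14 chords = 6 beats per chord.

6 beats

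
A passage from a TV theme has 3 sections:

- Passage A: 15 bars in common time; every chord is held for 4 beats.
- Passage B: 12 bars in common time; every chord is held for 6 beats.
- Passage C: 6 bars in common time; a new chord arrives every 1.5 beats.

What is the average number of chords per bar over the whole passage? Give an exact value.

13/11 chords per bar

A: 15 × 4 = 60 beats ÷ 4 = 15 chords.
B: 12 × 4 = 48 beats ÷ 6 = 8 chords.
C: 6 × 4 = 24 beats ÷ 1.5 = 16 chords.
Overall: 39 chords over 33 bars → 39/33 = 13/11 chords per bar.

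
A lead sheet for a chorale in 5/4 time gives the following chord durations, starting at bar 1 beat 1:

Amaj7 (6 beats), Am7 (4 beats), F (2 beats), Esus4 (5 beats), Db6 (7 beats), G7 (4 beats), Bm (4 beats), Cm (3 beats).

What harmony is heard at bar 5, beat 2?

Beat 2 of bar 5 is beat (5−1)×5 + 2 = 22 overall.
Running totals: Amaj7 ends at 6, Am7 ends at 10, F ends at 12, Esus4 ends at 17, Db6 ends at 24.
Beat 22 falls within Db6.

Db6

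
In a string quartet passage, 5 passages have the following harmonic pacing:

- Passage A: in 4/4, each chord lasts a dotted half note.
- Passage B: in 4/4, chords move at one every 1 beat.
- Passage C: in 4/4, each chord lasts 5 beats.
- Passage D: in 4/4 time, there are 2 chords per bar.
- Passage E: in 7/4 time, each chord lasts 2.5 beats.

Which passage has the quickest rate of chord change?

Passage B

A: 4/3 = 4/3 chords/bar.
B: 4/1 = 4 chords/bar.
C: 4/5 = 0.8 chords/bar.
D: 4/2 = 2 chords/bar.
E: 7/2.5 = 2.8 chords/bar.
Fastest is B at 4 chords/bar.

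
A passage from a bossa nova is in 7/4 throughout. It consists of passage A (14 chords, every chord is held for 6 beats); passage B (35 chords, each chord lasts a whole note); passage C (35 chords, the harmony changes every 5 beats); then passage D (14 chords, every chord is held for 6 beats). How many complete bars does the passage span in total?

69 bars

A: 14 × 6 = 84 beats = 12 bars.
B: 35 × 4 = 140 beats = 20 bars.
C: 35 × 5 = 175 beats = 25 bars.
D: 14 × 6 = 84 beats = 12 bars.
Total: 12 + 20 + 25 + 12 = 69 bars.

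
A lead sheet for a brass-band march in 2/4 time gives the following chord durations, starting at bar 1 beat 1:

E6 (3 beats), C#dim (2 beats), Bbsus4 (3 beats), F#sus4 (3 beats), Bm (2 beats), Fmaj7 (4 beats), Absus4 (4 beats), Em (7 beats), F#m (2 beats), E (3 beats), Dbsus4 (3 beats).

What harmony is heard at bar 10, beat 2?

Beat 2 of bar 10 is beat (10−1)×2 + 2 = 20 overall.
Running totals: E6 ends at 3, C#dim ends at 5, Bbsus4 ends at 8, F#sus4 ends at 11, Bm ends at 13, Fmaj7 ends at 17, Absus4 ends at 21.
Beat 20 falls within Absus4.

Absus4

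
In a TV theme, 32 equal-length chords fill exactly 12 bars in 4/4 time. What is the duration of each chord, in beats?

12 bars × 4 beats/bar = 48 beats total.
48 beats ÷ 32 chords = 1.5 beats per chord.
(That is a dotted quarter note.)

1.5 beats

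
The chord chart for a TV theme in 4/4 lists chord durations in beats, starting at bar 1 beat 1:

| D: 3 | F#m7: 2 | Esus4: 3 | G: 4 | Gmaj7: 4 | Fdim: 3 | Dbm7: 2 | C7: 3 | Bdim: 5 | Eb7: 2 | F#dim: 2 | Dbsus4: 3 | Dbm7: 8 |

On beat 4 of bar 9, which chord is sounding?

Dbsus4

Beat 4 of bar 9 is beat (9−1)×4 + 4 = 36 overall.
Running totals: D ends at 3, F#m7 ends at 5, Esus4 ends at 8, G ends at 12, Gmaj7 ends at 16, Fdim ends at 19, Dbm7 ends at 21, C7 ends at 24, Bdim ends at 29, Eb7 ends at 31, F#dim ends at 33, Dbsus4 ends at 36.
Beat 36 falls within Dbsus4.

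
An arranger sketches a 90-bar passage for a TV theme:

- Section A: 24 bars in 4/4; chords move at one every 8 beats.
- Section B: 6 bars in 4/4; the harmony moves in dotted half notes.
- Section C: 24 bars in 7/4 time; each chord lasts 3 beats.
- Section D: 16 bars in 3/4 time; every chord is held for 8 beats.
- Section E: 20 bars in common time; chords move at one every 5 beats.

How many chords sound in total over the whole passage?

A: 24 bars × 4 beats = 96 beats; 8 beats/chord → 12 chords.
B: 6 bars × 4 beats = 24 beats; 3 beats/chord → 8 chords.
C: 24 bars × 7 beats = 168 beats; 3 beats/chord → 56 chords.
D: 16 bars × 3 beats = 48 beats; 8 beats/chord → 6 chords.
E: 20 bars × 4 beats = 80 beats; 5 beats/chord → 16 chords.
Total: 12 + 8 + 56 + 6 + 16 = 98.

98 chords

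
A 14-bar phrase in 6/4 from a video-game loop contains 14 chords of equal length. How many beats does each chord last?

6 beats

14 bars × 6 beats/bar = 84 beats total.
84 beats ÷ 14 chords = 6 beats per chord.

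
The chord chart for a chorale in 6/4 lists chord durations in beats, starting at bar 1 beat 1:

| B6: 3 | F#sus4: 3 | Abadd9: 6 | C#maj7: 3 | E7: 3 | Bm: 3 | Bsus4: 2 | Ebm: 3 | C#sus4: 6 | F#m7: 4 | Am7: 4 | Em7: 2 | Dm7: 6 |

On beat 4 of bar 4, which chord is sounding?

Beat 4 of bar 4 is beat (4−1)×6 + 4 = 22 overall.
Running totals: B6 ends at 3, F#sus4 ends at 6, Abadd9 ends at 12, C#maj7 ends at 15, E7 ends at 18, Bm ends at 21, Bsus4 ends at 23.
Beat 22 falls within Bsus4.

Bsus4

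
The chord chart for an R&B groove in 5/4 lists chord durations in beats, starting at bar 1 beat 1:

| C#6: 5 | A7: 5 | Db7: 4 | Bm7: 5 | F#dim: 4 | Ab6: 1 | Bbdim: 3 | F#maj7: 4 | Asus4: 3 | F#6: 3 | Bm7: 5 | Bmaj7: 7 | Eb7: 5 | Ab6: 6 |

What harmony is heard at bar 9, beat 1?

Bm7

Beat 1 of bar 9 is beat (9−1)×5 + 1 = 41 overall.
Running totals: C#6 ends at 5, A7 ends at 10, Db7 ends at 14, Bm7 ends at 19, F#dim ends at 23, Ab6 ends at 24, Bbdim ends at 27, F#maj7 ends at 31, Asus4 ends at 34, F#6 ends at 37, Bm7 ends at 42.
Beat 41 falls within Bm7.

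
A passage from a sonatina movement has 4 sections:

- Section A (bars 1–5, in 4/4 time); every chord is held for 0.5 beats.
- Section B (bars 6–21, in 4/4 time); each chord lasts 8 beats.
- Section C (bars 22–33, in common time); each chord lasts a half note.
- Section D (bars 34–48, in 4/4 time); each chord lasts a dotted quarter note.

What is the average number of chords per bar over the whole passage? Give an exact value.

A: 5 bars of 4 beats is 20 beats; at 0.5 beats each that's 40 chords.
B: 16 bars of 4 beats is 64 beats; at 8 beats each that's 8 chords.
C: 12 bars of 4 beats is 48 beats; at 2 beats each that's 24 chords.
D: 15 bars of 4 beats is 60 beats; at 1.5 beats each that's 40 chords.
Overall: 112 chords over 48 bars → 112/48 = 7/3 chords per bar.

7/3 chords per bar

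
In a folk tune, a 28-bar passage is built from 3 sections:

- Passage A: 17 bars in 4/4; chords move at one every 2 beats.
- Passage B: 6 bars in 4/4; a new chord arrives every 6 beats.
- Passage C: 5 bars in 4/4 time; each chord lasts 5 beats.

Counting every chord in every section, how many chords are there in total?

A: 17·4 = 68 beats, 68/2 = 34 chords.
B: 6·4 = 24 beats, 24/6 = 4 chords.
C: 5·4 = 20 beats, 20/5 = 4 chords.
Total: 34 + 4 + 4 = 42.

42 chords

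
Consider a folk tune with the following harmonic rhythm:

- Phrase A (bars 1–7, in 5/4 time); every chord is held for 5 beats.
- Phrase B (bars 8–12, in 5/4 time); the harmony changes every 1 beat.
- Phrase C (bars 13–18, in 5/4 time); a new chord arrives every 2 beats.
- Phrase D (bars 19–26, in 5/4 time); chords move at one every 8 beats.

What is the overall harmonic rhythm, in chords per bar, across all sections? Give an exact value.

A: 7 bars of 5 beats is 35 beats; at 5 beats each that's 7 chords.
B: 5 bars of 5 beats is 25 beats; at 1 beat each that's 25 chords.
C: 6 bars of 5 beats is 30 beats; at 2 beats each that's 15 chords.
D: 8 bars of 5 beats is 40 beats; at 8 beats each that's 5 chords.
Overall: 52 chords over 26 bars → 52/26 = 2 chords per bar.

2 chords per bar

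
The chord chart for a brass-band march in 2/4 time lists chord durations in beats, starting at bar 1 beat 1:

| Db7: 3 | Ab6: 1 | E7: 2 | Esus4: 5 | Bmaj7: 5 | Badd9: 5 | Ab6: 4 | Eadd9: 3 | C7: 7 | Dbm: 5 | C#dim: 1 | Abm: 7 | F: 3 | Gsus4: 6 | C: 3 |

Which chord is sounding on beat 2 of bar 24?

Beat 2 of bar 24 is beat (24−1)×2 + 2 = 48 overall.
Running totals: Db7 ends at 3, Ab6 ends at 4, E7 ends at 6, Esus4 ends at 11, Bmaj7 ends at 16, Badd9 ends at 21, Ab6 ends at 25, Eadd9 ends at 28, C7 ends at 35, Dbm ends at 40, C#dim ends at 41, Abm ends at 48.
Beat 48 falls within Abm.

Abm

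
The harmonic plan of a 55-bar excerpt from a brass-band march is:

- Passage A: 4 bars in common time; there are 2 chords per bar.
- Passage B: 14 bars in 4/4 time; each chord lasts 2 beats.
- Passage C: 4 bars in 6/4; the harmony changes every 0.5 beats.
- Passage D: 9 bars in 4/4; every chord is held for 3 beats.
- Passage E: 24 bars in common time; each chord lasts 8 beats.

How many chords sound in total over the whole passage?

A: 4 bars × 4 beats = 16 beats; 2 beats/chord → 8 chords.
B: 14 bars × 4 beats = 56 beats; 2 beats/chord → 28 chords.
C: 4 bars × 6 beats = 24 beats; 0.5 beats/chord → 48 chords.
D: 9 bars × 4 beats = 36 beats; 3 beats/chord → 12 chords.
E: 24 bars × 4 beats = 96 beats; 8 beats/chord → 12 chords.
Total: 8 + 28 + 48 + 12 + 12 = 108.

108 chords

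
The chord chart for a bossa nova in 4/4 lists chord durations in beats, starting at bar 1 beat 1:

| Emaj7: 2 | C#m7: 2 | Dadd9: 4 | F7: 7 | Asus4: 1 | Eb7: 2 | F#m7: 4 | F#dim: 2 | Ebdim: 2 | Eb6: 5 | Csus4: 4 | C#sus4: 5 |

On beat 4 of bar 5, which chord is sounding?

F#m7

Beat 4 of bar 5 is beat (5−1)×4 + 4 = 20 overall.
Running totals: Emaj7 ends at 2, C#m7 ends at 4, Dadd9 ends at 8, F7 ends at 15, Asus4 ends at 16, Eb7 ends at 18, F#m7 ends at 22.
Beat 20 falls within F#m7.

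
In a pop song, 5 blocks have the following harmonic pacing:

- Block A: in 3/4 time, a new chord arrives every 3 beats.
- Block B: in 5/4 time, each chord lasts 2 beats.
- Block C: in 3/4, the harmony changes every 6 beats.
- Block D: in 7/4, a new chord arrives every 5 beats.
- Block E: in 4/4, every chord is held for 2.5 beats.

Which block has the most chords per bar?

A: 3/3 = 1 chord/bar.
B: 5/2 = 2.5 chords/bar.
C: 3/6 = 0.5 chords/bar.
D: 7/5 = 1.4 chords/bar.
E: 4/2.5 = 1.6 chords/bar.
Fastest is B at 2.5 chords/bar.

Block B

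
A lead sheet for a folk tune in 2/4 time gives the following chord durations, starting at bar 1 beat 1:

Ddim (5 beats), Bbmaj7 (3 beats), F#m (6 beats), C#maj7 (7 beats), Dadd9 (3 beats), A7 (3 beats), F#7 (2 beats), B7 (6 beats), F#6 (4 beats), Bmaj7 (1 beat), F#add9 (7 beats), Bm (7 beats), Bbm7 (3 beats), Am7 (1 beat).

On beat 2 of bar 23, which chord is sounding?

Beat 2 of bar 23 is beat (23−1)×2 + 2 = 46 overall.
Running totals: Ddim ends at 5, Bbmaj7 ends at 8, F#m ends at 14, C#maj7 ends at 21, Dadd9 ends at 24, A7 ends at 27, F#7 ends at 29, B7 ends at 35, F#6 ends at 39, Bmaj7 ends at 40, F#add9 ends at 47.
Beat 46 falls within F#add9.

F#add9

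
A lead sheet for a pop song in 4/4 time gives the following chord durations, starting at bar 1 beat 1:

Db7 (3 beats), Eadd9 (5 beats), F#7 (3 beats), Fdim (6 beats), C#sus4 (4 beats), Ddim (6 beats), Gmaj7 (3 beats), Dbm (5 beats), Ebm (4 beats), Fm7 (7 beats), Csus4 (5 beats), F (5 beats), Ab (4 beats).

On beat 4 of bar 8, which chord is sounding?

Dbm

Beat 4 of bar 8 is beat (8−1)×4 + 4 = 32 overall.
Running totals: Db7 ends at 3, Eadd9 ends at 8, F#7 ends at 11, Fdim ends at 17, C#sus4 ends at 21, Ddim ends at 27, Gmaj7 ends at 30, Dbm ends at 35.
Beat 32 falls within Dbm.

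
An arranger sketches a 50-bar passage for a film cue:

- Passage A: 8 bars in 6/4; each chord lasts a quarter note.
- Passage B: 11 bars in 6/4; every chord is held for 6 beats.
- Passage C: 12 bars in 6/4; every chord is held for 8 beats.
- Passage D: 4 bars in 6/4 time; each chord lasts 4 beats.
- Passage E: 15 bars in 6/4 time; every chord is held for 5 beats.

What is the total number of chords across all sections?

92 chords

A: 8·6 = 48 beats, 48/1 = 48 chords.
B: 11·6 = 66 beats, 66/6 = 11 chords.
C: 12·6 = 72 beats, 72/8 = 9 chords.
D: 4·6 = 24 beats, 24/4 = 6 chords.
E: 15·6 = 90 beats, 90/5 = 18 chords.
Total: 48 + 11 + 9 + 6 + 18 = 92.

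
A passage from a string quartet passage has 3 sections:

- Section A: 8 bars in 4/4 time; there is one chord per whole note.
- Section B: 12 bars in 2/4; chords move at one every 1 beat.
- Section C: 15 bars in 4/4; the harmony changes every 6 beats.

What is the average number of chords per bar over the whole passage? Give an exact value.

1.2 chords per bar

A: 8 × 4 = 32 beats ÷ 4 = 8 chords.
B: 12 × 2 = 24 beats ÷ 1 = 24 chords.
C: 15 × 4 = 60 beats ÷ 6 = 10 chords.
Overall: 42 chords over 35 bars → 42/35 = 1.2 chords per bar.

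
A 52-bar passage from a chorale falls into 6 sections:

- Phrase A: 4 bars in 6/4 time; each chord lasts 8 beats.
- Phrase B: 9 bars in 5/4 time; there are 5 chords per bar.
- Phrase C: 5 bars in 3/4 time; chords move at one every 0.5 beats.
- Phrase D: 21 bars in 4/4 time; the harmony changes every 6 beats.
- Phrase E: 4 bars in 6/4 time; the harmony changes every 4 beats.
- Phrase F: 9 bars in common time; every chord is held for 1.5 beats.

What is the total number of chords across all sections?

A has 24 beats and chords last 8 each, so 3 chords.
B has 45 beats and chords last 1 each, so 45 chords.
C has 15 beats and chords last 0.5 each, so 30 chords.
D has 84 beats and chords last 6 each, so 14 chords.
E has 24 beats and chords last 4 each, so 6 chords.
F has 36 beats and chords last 1.5 each, so 24 chords.
Total: 3 + 45 + 30 + 14 + 6 + 24 = 122.

122 chords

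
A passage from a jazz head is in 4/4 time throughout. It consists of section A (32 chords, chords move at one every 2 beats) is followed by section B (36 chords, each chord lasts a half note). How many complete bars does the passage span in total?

A: 32 × 2 = 64 beats = 16 bars.
B: 36 × 2 = 72 beats = 18 bars.
Total: 16 + 18 = 34 bars.

34 bars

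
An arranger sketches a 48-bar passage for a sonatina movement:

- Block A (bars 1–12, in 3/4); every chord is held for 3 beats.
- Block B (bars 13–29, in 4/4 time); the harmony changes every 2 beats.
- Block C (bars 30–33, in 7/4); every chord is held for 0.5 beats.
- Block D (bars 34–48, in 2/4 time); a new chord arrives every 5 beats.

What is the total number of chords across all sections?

108 chords

A: 12·3 = 36 beats, 36/3 = 12 chords.
B: 17·4 = 68 beats, 68/2 = 34 chords.
C: 4·7 = 28 beats, 28/0.5 = 56 chords.
D: 15·2 = 30 beats, 30/5 = 6 chords.
Total: 12 + 34 + 56 + 6 = 108.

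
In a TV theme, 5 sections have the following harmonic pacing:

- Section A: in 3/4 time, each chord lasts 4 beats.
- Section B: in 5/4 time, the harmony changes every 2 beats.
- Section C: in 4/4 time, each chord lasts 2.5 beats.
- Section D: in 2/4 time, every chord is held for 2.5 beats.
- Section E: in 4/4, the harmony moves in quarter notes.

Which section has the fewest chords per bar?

A: 3/4 = 0.75 chords/bar.
B: 5/2 = 2.5 chords/bar.
C: 4/2.5 = 1.6 chords/bar.
D: 2/2.5 = 0.8 chords/bar.
E: 4/1 = 4 chords/bar.
Slowest is A at 0.75 chords/bar.

Section A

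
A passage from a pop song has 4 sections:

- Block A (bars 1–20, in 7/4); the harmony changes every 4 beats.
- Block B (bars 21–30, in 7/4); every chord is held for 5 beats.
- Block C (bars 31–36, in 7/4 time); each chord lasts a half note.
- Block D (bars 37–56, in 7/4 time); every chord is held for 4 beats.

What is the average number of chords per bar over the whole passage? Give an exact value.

1.875 chords per bar

A: 20 × 7 = 140 beats ÷ 4 = 35 chords.
B: 10 × 7 = 70 beats ÷ 5 = 14 chords.
C: 6 × 7 = 42 beats ÷ 2 = 21 chords.
D: 20 × 7 = 140 beats ÷ 4 = 35 chords.
Overall: 105 chords over 56 bars → 105/56 = 1.875 chords per bar.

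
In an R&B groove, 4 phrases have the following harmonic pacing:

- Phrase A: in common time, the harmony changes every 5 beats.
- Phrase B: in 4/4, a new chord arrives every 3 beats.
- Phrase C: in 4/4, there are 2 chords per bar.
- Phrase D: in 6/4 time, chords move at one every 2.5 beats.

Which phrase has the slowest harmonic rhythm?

Phrase A

A: each chord is 5 beats in 4/4, so 0.8 per bar.
B: each chord is 3 beats in 4/4, so 4/3 per bar.
C: each chord is 2 beats in 4/4, so 2 per bar.
D: each chord is 2.5 beats in 6/4, so 2.4 per bar.
Slowest is A at 0.8 chords/bar.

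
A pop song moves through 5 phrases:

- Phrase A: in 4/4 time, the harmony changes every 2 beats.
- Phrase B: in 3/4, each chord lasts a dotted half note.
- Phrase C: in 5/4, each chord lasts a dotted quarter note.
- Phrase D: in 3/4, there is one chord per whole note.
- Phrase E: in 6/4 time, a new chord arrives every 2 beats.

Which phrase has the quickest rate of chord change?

Phrase C

A: 4/2 = 2 chords/bar.
B: 3/3 = 1 chord/bar.
C: 5/1.5 = 10/3 chords/bar.
D: 3/4 = 0.75 chords/bar.
E: 6/2 = 3 chords/bar.
Fastest is C at 10/3 chords/bar.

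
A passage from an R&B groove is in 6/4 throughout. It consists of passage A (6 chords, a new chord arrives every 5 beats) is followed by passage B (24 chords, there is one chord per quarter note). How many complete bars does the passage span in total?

A: 6 × 5 = 30 beats = 5 bars.
B: 24 × 1 = 24 beats = 4 bars.
Total: 5 + 4 = 9 bars.

9 bars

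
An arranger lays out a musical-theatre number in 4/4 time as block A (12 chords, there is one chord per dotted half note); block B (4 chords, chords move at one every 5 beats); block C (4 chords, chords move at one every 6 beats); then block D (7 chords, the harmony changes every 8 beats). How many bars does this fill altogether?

34 bars

A: 12 × 3 = 36 beats = 9 bars.
B: 4 × 5 = 20 beats = 5 bars.
C: 4 × 6 = 24 beats = 6 bars.
D: 7 × 8 = 56 beats = 14 bars.
Total: 9 + 5 + 6 + 14 = 34 bars.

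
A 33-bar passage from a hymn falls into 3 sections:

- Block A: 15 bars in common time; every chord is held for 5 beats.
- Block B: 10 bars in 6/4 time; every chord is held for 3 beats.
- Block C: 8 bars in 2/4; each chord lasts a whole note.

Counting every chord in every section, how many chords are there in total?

36 chords

A has 60 beats and chords last 5 each, so 12 chords.
B has 60 beats and chords last 3 each, so 20 chords.
C has 16 beats and chords last 4 each, so 4 chords.
Total: 12 + 20 + 4 = 36.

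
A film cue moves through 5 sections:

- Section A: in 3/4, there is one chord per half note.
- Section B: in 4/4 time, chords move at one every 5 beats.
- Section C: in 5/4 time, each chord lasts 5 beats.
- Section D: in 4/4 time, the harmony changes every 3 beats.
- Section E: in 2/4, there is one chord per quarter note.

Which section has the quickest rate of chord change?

Section E

A: 3/2 = 1.5 chords/bar.
B: 4/5 = 0.8 chords/bar.
C: 5/5 = 1 chord/bar.
D: 4/3 = 4/3 chords/bar.
E: 2/1 = 2 chords/bar.
Fastest is E at 2 chords/bar.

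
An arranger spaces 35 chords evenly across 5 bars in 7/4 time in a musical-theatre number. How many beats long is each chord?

5 bars × 7 beats/bar = 35 beats total.
35 beats ÷ 35 chords = 1 beats per chord.
(That is a quarter note.)

1 beat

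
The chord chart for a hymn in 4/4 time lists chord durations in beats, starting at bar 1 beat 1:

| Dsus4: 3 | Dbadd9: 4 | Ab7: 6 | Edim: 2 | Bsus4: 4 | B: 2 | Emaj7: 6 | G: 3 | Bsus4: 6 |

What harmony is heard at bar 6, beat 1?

Beat 1 of bar 6 is beat (6−1)×4 + 1 = 21 overall.
Running totals: Dsus4 ends at 3, Dbadd9 ends at 7, Ab7 ends at 13, Edim ends at 15, Bsus4 ends at 19, B ends at 21.
Beat 21 falls within B.

B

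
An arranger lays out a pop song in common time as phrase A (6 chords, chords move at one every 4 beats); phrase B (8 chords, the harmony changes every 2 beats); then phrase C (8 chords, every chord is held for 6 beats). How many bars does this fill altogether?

22 bars

A: 6 × 4 = 24 beats = 6 bars.
B: 8 × 2 = 16 beats = 4 bars.
C: 8 × 6 = 48 beats = 12 bars.
Total: 6 + 4 + 12 = 22 bars.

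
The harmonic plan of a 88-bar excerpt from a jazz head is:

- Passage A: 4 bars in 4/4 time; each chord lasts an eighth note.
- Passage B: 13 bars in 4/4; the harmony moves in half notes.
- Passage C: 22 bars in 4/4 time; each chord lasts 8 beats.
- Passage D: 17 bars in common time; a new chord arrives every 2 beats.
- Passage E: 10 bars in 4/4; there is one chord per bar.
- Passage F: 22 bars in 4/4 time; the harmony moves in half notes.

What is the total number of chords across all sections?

A: 4·4 = 16 beats, 16/0.5 = 32 chords.
B: 13·4 = 52 beats, 52/2 = 26 chords.
C: 22·4 = 88 beats, 88/8 = 11 chords.
D: 17·4 = 68 beats, 68/2 = 34 chords.
E: 10·4 = 40 beats, 40/4 = 10 chords.
F: 22·4 = 88 beats, 88/2 = 44 chords.
Total: 32 + 26 + 11 + 34 + 10 + 44 = 157.

157 chords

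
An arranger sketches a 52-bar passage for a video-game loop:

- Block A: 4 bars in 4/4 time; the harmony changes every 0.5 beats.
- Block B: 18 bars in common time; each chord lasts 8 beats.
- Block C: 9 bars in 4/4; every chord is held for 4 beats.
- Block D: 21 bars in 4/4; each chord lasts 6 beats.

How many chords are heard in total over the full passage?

64 chords

A: 4 bars × 4 beats = 16 beats; 0.5 beats/chord → 32 chords.
B: 18 bars × 4 beats = 72 beats; 8 beats/chord → 9 chords.
C: 9 bars × 4 beats = 36 beats; 4 beats/chord → 9 chords.
D: 21 bars × 4 beats = 84 beats; 6 beats/chord → 14 chords.
Total: 32 + 9 + 9 + 14 = 64.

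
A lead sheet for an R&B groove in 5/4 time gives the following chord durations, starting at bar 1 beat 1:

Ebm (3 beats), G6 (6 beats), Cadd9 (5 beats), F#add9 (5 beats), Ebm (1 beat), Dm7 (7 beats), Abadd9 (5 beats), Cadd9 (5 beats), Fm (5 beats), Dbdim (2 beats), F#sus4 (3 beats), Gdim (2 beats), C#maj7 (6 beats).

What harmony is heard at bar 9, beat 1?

Beat 1 of bar 9 is beat (9−1)×5 + 1 = 41 overall.
Running totals: Ebm ends at 3, G6 ends at 9, Cadd9 ends at 14, F#add9 ends at 19, Ebm ends at 20, Dm7 ends at 27, Abadd9 ends at 32, Cadd9 ends at 37, Fm ends at 42.
Beat 41 falls within Fm.

Fm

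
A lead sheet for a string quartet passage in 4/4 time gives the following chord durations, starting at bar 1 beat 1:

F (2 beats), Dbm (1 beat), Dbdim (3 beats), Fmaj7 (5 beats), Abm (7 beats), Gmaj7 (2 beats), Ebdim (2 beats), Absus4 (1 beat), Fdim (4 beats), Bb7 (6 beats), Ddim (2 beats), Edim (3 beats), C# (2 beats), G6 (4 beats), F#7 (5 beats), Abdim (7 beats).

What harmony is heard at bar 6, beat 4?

Beat 4 of bar 6 is beat (6−1)×4 + 4 = 24 overall.
Running totals: F ends at 2, Dbm ends at 3, Dbdim ends at 6, Fmaj7 ends at 11, Abm ends at 18, Gmaj7 ends at 20, Ebdim ends at 22, Absus4 ends at 23, Fdim ends at 27.
Beat 24 falls within Fdim.

Fdim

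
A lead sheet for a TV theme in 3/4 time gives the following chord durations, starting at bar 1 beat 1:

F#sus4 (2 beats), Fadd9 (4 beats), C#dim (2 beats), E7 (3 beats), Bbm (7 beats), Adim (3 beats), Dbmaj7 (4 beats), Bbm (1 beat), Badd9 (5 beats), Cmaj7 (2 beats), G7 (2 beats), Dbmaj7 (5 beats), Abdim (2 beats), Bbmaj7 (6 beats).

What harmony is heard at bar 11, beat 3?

Cmaj7

Beat 3 of bar 11 is beat (11−1)×3 + 3 = 33 overall.
Running totals: F#sus4 ends at 2, Fadd9 ends at 6, C#dim ends at 8, E7 ends at 11, Bbm ends at 18, Adim ends at 21, Dbmaj7 ends at 25, Bbm ends at 26, Badd9 ends at 31, Cmaj7 ends at 33.
Beat 33 falls within Cmaj7.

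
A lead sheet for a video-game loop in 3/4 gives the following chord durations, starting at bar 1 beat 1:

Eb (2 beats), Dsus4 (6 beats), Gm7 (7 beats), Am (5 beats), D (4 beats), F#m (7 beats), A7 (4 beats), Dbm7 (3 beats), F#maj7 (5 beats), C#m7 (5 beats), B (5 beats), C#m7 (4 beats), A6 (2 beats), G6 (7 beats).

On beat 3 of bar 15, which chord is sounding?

C#m7

Beat 3 of bar 15 is beat (15−1)×3 + 3 = 45 overall.
Running totals: Eb ends at 2, Dsus4 ends at 8, Gm7 ends at 15, Am ends at 20, D ends at 24, F#m ends at 31, A7 ends at 35, Dbm7 ends at 38, F#maj7 ends at 43, C#m7 ends at 48.
Beat 45 falls within C#m7.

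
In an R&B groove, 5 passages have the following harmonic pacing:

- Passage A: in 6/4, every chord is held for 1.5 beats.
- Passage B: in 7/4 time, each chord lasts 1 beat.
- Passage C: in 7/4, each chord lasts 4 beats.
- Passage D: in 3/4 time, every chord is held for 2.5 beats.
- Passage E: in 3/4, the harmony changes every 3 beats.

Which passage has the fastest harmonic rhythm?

A: 6/1.5 = 4 chords/bar.
B: 7/1 = 7 chords/bar.
C: 7/4 = 1.75 chords/bar.
D: 3/2.5 = 1.2 chords/bar.
E: 3/3 = 1 chord/bar.
Fastest is B at 7 chords/bar.

Passage B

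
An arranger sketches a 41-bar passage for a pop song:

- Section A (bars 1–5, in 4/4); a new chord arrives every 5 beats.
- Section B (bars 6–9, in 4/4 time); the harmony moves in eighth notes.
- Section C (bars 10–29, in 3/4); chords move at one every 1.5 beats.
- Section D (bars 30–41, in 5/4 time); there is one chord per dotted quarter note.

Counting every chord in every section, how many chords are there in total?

116 chords

A: 5·4 = 20 beats, 20/5 = 4 chords.
B: 4·4 = 16 beats, 16/0.5 = 32 chords.
C: 20·3 = 60 beats, 60/1.5 = 40 chords.
D: 12·5 = 60 beats, 60/1.5 = 40 chords.
Total: 4 + 32 + 40 + 40 = 116.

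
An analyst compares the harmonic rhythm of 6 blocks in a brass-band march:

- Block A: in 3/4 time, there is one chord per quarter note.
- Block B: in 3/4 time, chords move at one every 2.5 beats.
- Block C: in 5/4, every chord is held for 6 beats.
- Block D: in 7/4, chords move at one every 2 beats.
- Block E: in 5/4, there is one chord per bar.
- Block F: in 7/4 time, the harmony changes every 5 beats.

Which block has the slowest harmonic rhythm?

A: 3/1 = 3 chords/bar.
B: 3/2.5 = 1.2 chords/bar.
C: 5/6 = 5/6 chords/bar.
D: 7/2 = 3.5 chords/bar.
E: 5/5 = 1 chord/bar.
F: 7/5 = 1.4 chords/bar.
Slowest is C at 5/6 chords/bar.

Block C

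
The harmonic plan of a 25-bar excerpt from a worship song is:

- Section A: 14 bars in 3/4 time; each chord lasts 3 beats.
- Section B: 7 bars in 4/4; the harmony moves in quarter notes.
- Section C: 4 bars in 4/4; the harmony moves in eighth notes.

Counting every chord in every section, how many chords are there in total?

A: 14·3 = 42 beats, 42/3 = 14 chords.
B: 7·4 = 28 beats, 28/1 = 28 chords.
C: 4·4 = 16 beats, 16/0.5 = 32 chords.
Total: 14 + 28 + 32 = 74.

74 chords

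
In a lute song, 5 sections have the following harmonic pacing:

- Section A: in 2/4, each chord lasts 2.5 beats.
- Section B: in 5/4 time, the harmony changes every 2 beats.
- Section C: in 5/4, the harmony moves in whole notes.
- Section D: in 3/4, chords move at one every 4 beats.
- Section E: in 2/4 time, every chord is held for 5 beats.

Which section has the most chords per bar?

A: 2/2.5 = 0.8 chords/bar.
B: 5/2 = 2.5 chords/bar.
C: 5/4 = 1.25 chords/bar.
D: 3/4 = 0.75 chords/bar.
E: 2/5 = 0.4 chords/bar.
Fastest is B at 2.5 chords/bar.

Section B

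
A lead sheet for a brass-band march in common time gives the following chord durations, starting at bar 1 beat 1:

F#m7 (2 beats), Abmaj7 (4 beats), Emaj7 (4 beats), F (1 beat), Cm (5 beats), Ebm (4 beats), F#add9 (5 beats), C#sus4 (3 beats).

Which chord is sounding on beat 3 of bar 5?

Beat 3 of bar 5 is beat (5−1)×4 + 3 = 19 overall.
Running totals: F#m7 ends at 2, Abmaj7 ends at 6, Emaj7 ends at 10, F ends at 11, Cm ends at 16, Ebm ends at 20.
Beat 19 falls within Ebm.

Ebm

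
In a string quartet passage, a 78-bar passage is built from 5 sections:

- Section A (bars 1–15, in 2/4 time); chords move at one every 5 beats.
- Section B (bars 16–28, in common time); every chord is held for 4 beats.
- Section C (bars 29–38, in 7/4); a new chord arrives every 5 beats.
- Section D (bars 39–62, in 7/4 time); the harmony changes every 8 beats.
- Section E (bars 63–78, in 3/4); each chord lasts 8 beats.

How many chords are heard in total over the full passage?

60 chords

A: 15·2 = 30 beats, 30/5 = 6 chords.
B: 13·4 = 52 beats, 52/4 = 13 chords.
C: 10·7 = 70 beats, 70/5 = 14 chords.
D: 24·7 = 168 beats, 168/8 = 21 chords.
E: 16·3 = 48 beats, 48/8 = 6 chords.
Total: 6 + 13 + 14 + 21 + 6 = 60.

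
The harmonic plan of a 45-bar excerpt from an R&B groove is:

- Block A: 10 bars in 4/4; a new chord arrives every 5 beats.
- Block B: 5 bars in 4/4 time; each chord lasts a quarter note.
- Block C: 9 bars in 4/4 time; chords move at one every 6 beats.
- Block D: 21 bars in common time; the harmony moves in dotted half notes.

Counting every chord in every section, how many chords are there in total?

A: 10 bars × 4 beats = 40 beats; 5 beats/chord → 8 chords.
B: 5 bars × 4 beats = 20 beats; 1 beat/chord → 20 chords.
C: 9 bars × 4 beats = 36 beats; 6 beats/chord → 6 chords.
D: 21 bars × 4 beats = 84 beats; 3 beats/chord → 28 chords.
Total: 8 + 20 + 6 + 28 = 62.

62 chords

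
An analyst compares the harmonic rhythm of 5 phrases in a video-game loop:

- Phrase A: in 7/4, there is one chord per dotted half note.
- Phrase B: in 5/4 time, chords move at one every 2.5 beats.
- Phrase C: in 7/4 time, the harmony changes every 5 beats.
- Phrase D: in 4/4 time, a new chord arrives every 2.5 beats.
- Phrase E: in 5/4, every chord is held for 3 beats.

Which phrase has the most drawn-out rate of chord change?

A: each chord is 3 beats in 7/4, so 7/3 per bar.
B: each chord is 2.5 beats in 5/4, so 2 per bar.
C: each chord is 5 beats in 7/4, so 1.4 per bar.
D: each chord is 2.5 beats in 4/4, so 1.6 per bar.
E: each chord is 3 beats in 5/4, so 5/3 per bar.
Slowest is C at 1.4 chords/bar.

Phrase C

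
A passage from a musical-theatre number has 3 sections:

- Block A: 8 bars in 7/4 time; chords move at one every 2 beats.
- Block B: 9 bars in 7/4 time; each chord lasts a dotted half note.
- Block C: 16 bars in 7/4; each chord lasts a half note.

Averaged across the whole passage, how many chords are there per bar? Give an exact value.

A: 8 bars of 7 beats is 56 beats; at 2 beats each that's 28 chords.
B: 9 bars of 7 beats is 63 beats; at 3 beats each that's 21 chords.
C: 16 bars of 7 beats is 112 beats; at 2 beats each that's 56 chords.
Overall: 105 chords over 33 bars → 105/33 = 35/11 chords per bar.

35/11 chords per bar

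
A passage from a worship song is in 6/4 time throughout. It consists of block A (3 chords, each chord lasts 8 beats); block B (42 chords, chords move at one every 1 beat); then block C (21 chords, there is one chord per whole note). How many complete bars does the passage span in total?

A: 3 × 8 = 24 beats = 4 bars.
B: 42 × 1 = 42 beats = 7 bars.
C: 21 × 4 = 84 beats = 14 bars.
Total: 4 + 7 + 14 = 25 bars.

25 bars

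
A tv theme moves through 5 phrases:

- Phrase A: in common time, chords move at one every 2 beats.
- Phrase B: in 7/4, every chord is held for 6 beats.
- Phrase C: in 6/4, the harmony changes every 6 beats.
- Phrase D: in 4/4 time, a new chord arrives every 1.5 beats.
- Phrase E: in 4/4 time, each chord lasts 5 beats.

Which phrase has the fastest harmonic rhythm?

A: 4/2 = 2 chords/bar.
B: 7/6 = 7/6 chords/bar.
C: 6/6 = 1 chord/bar.
D: 4/1.5 = 8/3 chords/bar.
E: 4/5 = 0.8 chords/bar.
Fastest is D at 8/3 chords/bar.

Phrase D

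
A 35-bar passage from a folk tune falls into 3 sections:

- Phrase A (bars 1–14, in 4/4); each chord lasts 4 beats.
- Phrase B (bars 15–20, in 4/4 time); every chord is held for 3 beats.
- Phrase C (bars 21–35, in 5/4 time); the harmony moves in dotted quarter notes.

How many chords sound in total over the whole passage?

72 chords

A: 14 bars × 4 beats = 56 beats; 4 beats/chord → 14 chords.
B: 6 bars × 4 beats = 24 beats; 3 beats/chord → 8 chords.
C: 15 bars × 5 beats = 75 beats; 1.5 beats/chord → 50 chords.
Total: 14 + 8 + 50 = 72.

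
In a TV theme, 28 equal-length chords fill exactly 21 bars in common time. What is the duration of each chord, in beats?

3 beats

21 bars × 4 beats/bar = 84 beats total.
84 beats ÷ 28 chords = 3 beats per chord.
(That is a dotted half note.)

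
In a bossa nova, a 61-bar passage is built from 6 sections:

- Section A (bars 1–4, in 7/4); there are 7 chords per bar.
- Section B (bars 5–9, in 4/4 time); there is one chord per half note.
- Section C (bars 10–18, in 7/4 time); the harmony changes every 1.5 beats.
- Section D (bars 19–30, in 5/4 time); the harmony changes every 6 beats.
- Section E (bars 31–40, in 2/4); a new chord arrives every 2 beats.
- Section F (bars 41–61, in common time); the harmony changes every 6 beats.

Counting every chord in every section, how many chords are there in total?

A: 4·7 = 28 beats, 28/1 = 28 chords.
B: 5·4 = 20 beats, 20/2 = 10 chords.
C: 9·7 = 63 beats, 63/1.5 = 42 chords.
D: 12·5 = 60 beats, 60/6 = 10 chords.
E: 10·2 = 20 beats, 20/2 = 10 chords.
F: 21·4 = 84 beats, 84/6 = 14 chords.
Total: 28 + 10 + 42 + 10 + 10 + 14 = 114.

114 chords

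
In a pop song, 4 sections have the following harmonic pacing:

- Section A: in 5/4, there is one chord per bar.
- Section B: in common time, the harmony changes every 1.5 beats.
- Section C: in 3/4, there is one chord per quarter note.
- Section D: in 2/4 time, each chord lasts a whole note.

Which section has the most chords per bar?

Section C

A: 5 beats/bar ÷ 5 beats/chord = 1 chord/bar.
B: 4 beats/bar ÷ 1.5 beats/chord = 8/3 chords/bar.
C: 3 beats/bar ÷ 1 beat/chord = 3 chords/bar.
D: 2 beats/bar ÷ 4 beats/chord = 0.5 chords/bar.
Fastest is C at 3 chords/bar.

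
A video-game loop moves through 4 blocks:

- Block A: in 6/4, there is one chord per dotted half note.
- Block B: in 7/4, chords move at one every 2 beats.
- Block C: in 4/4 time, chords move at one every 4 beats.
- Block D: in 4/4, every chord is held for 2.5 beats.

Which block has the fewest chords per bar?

A: 6 beats/bar ÷ 3 beats/chord = 2 chords/bar.
B: 7 beats/bar ÷ 2 beats/chord = 3.5 chords/bar.
C: 4 beats/bar ÷ 4 beats/chord = 1 chord/bar.
D: 4 beats/bar ÷ 2.5 beats/chord = 1.6 chords/bar.
Slowest is C at 1 chords/bar.

Block C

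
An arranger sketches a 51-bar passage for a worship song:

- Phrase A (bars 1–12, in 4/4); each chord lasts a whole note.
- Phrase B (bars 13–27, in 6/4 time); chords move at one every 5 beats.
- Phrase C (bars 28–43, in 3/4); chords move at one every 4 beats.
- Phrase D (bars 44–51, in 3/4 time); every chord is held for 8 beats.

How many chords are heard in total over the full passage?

45 chords

A: 12·4 = 48 beats, 48/4 = 12 chords.
B: 15·6 = 90 beats, 90/5 = 18 chords.
C: 16·3 = 48 beats, 48/4 = 12 chords.
D: 8·3 = 24 beats, 24/8 = 3 chords.
Total: 12 + 18 + 12 + 3 = 45.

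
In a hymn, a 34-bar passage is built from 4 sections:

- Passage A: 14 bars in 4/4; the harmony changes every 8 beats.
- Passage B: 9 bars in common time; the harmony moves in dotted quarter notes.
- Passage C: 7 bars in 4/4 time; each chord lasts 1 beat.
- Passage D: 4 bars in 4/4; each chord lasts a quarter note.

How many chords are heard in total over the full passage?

75 chords

A has 56 beats and chords last 8 each, so 7 chords.
B has 36 beats and chords last 1.5 each, so 24 chords.
C has 28 beats and chords last 1 each, so 28 chords.
D has 16 beats and chords last 1 each, so 16 chords.
Total: 7 + 24 + 28 + 16 = 75.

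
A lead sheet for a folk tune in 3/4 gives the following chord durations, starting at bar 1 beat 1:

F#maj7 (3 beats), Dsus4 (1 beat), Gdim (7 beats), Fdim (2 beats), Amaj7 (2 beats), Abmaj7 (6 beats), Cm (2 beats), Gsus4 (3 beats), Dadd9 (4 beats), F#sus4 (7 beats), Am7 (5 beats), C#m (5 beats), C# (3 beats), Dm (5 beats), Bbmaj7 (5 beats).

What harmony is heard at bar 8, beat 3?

Beat 3 of bar 8 is beat (8−1)×3 + 3 = 24 overall.
Running totals: F#maj7 ends at 3, Dsus4 ends at 4, Gdim ends at 11, Fdim ends at 13, Amaj7 ends at 15, Abmaj7 ends at 21, Cm ends at 23, Gsus4 ends at 26.
Beat 24 falls within Gsus4.

Gsus4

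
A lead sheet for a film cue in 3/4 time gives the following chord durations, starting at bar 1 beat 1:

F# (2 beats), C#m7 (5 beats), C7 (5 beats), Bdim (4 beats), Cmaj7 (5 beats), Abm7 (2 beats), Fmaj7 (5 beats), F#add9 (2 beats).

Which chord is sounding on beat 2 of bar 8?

Abm7

Beat 2 of bar 8 is beat (8−1)×3 + 2 = 23 overall.
Running totals: F# ends at 2, C#m7 ends at 7, C7 ends at 12, Bdim ends at 16, Cmaj7 ends at 21, Abm7 ends at 23.
Beat 23 falls within Abm7.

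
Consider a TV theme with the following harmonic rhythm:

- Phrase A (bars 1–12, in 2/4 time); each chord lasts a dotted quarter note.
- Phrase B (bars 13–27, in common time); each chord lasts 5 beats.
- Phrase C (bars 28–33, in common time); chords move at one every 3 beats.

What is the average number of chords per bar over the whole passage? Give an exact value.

12/11 chords per bar

A: 12 × 2 = 24 beats ÷ 1.5 = 16 chords.
B: 15 × 4 = 60 beats ÷ 5 = 12 chords.
C: 6 × 4 = 24 beats ÷ 3 = 8 chords.
Overall: 36 chords over 33 bars → 36/33 = 12/11 chords per bar.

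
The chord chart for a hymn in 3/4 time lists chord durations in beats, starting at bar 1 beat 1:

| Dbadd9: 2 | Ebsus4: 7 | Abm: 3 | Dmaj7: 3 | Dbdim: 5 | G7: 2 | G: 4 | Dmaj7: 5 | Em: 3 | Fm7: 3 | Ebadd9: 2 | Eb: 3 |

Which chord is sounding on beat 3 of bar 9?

Dmaj7

Beat 3 of bar 9 is beat (9−1)×3 + 3 = 27 overall.
Running totals: Dbadd9 ends at 2, Ebsus4 ends at 9, Abm ends at 12, Dmaj7 ends at 15, Dbdim ends at 20, G7 ends at 22, G ends at 26, Dmaj7 ends at 31.
Beat 27 falls within Dmaj7.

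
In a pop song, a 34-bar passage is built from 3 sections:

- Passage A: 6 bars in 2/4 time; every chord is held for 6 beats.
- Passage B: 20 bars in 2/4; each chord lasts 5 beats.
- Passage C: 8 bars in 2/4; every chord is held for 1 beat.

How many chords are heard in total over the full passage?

A: 6·2 = 12 beats, 12/6 = 2 chords.
B: 20·2 = 40 beats, 40/5 = 8 chords.
C: 8·2 = 16 beats, 16/1 = 16 chords.
Total: 2 + 8 + 16 = 26.

26 chords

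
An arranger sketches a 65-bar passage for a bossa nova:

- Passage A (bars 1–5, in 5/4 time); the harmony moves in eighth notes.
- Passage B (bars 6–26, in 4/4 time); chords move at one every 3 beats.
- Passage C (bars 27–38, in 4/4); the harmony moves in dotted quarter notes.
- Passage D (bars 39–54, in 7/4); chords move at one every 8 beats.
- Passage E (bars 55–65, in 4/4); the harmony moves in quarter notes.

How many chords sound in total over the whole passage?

168 chords

A: 5 bars × 5 beats = 25 beats; 0.5 beats/chord → 50 chords.
B: 21 bars × 4 beats = 84 beats; 3 beats/chord → 28 chords.
C: 12 bars × 4 beats = 48 beats; 1.5 beats/chord → 32 chords.
D: 16 bars × 7 beats = 112 beats; 8 beats/chord → 14 chords.
E: 11 bars × 4 beats = 44 beats; 1 beat/chord → 44 chords.
Total: 50 + 28 + 32 + 14 + 44 = 168.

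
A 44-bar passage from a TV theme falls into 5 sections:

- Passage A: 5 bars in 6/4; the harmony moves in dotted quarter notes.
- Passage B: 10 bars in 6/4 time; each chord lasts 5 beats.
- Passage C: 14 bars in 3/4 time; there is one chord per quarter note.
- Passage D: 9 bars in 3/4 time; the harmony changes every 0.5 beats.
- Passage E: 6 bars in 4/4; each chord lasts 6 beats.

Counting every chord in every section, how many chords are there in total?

132 chords

A has 30 beats and chords last 1.5 each, so 20 chords.
B has 60 beats and chords last 5 each, so 12 chords.
C has 42 beats and chords last 1 each, so 42 chords.
D has 27 beats and chords last 0.5 each, so 54 chords.
E has 24 beats and chords last 6 each, so 4 chords.
Total: 20 + 12 + 42 + 54 + 4 = 132.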